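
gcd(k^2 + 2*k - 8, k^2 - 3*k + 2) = k - 2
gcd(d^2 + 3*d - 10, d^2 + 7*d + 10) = d + 5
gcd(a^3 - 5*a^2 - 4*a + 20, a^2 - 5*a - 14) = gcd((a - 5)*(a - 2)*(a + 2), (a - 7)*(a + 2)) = a + 2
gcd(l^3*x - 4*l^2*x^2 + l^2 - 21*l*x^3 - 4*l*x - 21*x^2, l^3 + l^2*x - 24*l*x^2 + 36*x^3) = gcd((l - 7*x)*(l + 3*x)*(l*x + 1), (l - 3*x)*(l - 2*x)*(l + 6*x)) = 1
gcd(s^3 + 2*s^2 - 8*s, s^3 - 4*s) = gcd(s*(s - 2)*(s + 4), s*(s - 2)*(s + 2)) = s^2 - 2*s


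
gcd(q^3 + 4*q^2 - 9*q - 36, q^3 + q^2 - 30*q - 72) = q^2 + 7*q + 12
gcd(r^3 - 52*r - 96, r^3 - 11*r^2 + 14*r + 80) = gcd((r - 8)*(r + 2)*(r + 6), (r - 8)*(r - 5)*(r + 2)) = r^2 - 6*r - 16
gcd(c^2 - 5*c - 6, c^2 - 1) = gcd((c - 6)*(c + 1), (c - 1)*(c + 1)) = c + 1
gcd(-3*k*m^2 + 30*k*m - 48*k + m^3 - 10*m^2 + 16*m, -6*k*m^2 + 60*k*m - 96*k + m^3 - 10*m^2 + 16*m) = m^2 - 10*m + 16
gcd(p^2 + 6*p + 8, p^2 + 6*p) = 1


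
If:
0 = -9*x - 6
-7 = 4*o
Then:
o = -7/4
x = -2/3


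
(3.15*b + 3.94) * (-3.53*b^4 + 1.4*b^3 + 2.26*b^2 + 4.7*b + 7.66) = -11.1195*b^5 - 9.4982*b^4 + 12.635*b^3 + 23.7094*b^2 + 42.647*b + 30.1804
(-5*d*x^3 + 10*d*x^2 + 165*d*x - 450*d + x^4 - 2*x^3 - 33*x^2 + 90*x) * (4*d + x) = -20*d^2*x^3 + 40*d^2*x^2 + 660*d^2*x - 1800*d^2 - d*x^4 + 2*d*x^3 + 33*d*x^2 - 90*d*x + x^5 - 2*x^4 - 33*x^3 + 90*x^2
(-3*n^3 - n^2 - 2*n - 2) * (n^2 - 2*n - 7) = -3*n^5 + 5*n^4 + 21*n^3 + 9*n^2 + 18*n + 14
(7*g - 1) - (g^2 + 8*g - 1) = -g^2 - g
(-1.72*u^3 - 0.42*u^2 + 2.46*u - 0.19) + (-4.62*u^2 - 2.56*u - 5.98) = -1.72*u^3 - 5.04*u^2 - 0.1*u - 6.17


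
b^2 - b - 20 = (b - 5)*(b + 4)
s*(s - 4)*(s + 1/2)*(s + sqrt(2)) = s^4 - 7*s^3/2 + sqrt(2)*s^3 - 7*sqrt(2)*s^2/2 - 2*s^2 - 2*sqrt(2)*s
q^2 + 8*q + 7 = (q + 1)*(q + 7)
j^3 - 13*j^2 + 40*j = j*(j - 8)*(j - 5)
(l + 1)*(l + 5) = l^2 + 6*l + 5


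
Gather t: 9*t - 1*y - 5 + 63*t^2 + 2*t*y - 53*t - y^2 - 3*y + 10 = 63*t^2 + t*(2*y - 44) - y^2 - 4*y + 5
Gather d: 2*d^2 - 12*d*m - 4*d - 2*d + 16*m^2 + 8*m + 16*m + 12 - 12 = 2*d^2 + d*(-12*m - 6) + 16*m^2 + 24*m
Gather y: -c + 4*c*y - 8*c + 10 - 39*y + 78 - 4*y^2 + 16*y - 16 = -9*c - 4*y^2 + y*(4*c - 23) + 72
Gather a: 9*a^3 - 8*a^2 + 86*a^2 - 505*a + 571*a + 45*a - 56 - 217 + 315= 9*a^3 + 78*a^2 + 111*a + 42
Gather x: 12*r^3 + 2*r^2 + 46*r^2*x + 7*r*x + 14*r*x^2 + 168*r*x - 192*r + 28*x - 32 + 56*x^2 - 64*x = 12*r^3 + 2*r^2 - 192*r + x^2*(14*r + 56) + x*(46*r^2 + 175*r - 36) - 32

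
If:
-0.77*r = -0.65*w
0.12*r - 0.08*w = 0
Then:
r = 0.00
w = 0.00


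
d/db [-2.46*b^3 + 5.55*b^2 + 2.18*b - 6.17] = -7.38*b^2 + 11.1*b + 2.18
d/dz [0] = 0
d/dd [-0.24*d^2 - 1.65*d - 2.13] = -0.48*d - 1.65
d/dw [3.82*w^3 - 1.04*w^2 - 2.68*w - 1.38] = 11.46*w^2 - 2.08*w - 2.68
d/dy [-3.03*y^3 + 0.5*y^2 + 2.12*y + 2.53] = -9.09*y^2 + 1.0*y + 2.12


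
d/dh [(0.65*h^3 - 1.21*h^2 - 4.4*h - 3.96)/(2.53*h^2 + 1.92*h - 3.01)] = (1.6445*h^4 + 2.496*h^3 + 2.9393*h^2 + 27.3218*h + 20.8472)/(6.4009*h^4 + 9.7152*h^3 - 11.5442*h^2 - 11.5584*h + 9.0601)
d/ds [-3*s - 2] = -3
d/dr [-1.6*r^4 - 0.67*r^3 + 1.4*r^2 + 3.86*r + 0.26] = -6.4*r^3 - 2.01*r^2 + 2.8*r + 3.86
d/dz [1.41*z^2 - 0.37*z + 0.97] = 2.82*z - 0.37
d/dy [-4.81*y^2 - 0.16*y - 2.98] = -9.62*y - 0.16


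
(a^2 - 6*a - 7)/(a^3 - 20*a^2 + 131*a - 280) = (a + 1)/(a^2 - 13*a + 40)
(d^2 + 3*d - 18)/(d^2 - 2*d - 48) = (d - 3)/(d - 8)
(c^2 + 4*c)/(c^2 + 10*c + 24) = c/(c + 6)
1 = 1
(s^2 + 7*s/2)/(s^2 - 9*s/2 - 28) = s/(s - 8)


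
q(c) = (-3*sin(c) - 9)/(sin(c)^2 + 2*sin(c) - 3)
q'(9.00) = -7.91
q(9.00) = 5.10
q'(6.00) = 1.76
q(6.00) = 2.34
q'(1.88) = -405.91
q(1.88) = 63.26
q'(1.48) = 16031.58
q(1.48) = 728.30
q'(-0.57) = 1.07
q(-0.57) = 1.95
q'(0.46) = 8.69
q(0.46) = 5.40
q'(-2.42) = -0.82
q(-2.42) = 1.81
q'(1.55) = 1334201.26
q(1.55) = 13873.74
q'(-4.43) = -532.88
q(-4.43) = 75.74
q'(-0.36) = 1.54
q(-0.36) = 2.22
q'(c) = (-2*sin(c)*cos(c) - 2*cos(c))*(-3*sin(c) - 9)/(sin(c)^2 + 2*sin(c) - 3)^2 - 3*cos(c)/(sin(c)^2 + 2*sin(c) - 3)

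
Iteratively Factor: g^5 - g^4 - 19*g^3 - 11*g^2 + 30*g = (g - 1)*(g^4 - 19*g^2 - 30*g) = (g - 1)*(g + 3)*(g^3 - 3*g^2 - 10*g) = (g - 1)*(g + 2)*(g + 3)*(g^2 - 5*g) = g*(g - 1)*(g + 2)*(g + 3)*(g - 5)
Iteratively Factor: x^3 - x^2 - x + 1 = (x - 1)*(x^2 - 1) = (x - 1)^2*(x + 1)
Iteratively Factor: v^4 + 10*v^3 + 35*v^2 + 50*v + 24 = (v + 1)*(v^3 + 9*v^2 + 26*v + 24) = (v + 1)*(v + 4)*(v^2 + 5*v + 6) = (v + 1)*(v + 3)*(v + 4)*(v + 2)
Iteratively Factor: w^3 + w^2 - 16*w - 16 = (w + 4)*(w^2 - 3*w - 4) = (w + 1)*(w + 4)*(w - 4)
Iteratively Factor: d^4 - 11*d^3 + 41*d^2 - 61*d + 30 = (d - 5)*(d^3 - 6*d^2 + 11*d - 6) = (d - 5)*(d - 2)*(d^2 - 4*d + 3) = (d - 5)*(d - 2)*(d - 1)*(d - 3)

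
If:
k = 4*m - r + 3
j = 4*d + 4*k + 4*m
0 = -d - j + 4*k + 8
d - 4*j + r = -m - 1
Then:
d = 164/67 - 68*r/335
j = 88*r/335 + 40/67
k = r/67 - 83/67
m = 17*r/67 - 71/67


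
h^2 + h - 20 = (h - 4)*(h + 5)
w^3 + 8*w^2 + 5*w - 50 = (w - 2)*(w + 5)^2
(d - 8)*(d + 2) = d^2 - 6*d - 16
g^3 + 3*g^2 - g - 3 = (g - 1)*(g + 1)*(g + 3)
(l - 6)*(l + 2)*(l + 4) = l^3 - 28*l - 48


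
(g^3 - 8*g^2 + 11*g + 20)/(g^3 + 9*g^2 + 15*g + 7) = (g^2 - 9*g + 20)/(g^2 + 8*g + 7)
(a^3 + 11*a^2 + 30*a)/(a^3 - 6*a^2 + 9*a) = (a^2 + 11*a + 30)/(a^2 - 6*a + 9)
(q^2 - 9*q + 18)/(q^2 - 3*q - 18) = (q - 3)/(q + 3)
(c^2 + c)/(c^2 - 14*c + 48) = c*(c + 1)/(c^2 - 14*c + 48)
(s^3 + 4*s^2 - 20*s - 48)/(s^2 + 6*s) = s - 2 - 8/s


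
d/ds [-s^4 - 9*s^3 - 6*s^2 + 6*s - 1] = -4*s^3 - 27*s^2 - 12*s + 6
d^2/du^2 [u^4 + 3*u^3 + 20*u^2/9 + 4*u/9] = 12*u^2 + 18*u + 40/9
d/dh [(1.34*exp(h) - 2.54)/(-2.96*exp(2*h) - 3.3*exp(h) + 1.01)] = (3.9664*exp(2*h) - 15.0368*exp(h) - 7.0286)*exp(h)/(8.7616*exp(4*h) + 19.536*exp(3*h) + 4.9108*exp(2*h) - 6.666*exp(h) + 1.0201)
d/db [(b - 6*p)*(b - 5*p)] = 2*b - 11*p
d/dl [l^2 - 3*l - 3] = 2*l - 3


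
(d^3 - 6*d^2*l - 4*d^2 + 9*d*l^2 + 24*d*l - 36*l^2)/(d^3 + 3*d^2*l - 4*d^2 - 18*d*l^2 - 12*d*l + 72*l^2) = (d - 3*l)/(d + 6*l)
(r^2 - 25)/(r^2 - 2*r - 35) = (r - 5)/(r - 7)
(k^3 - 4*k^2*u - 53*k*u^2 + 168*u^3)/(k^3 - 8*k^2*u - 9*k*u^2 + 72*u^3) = (k + 7*u)/(k + 3*u)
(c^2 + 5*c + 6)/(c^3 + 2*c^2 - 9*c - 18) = 1/(c - 3)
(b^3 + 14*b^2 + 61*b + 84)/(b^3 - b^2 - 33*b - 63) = (b^2 + 11*b + 28)/(b^2 - 4*b - 21)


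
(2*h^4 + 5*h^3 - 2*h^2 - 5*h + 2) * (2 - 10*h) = -20*h^5 - 46*h^4 + 30*h^3 + 46*h^2 - 30*h + 4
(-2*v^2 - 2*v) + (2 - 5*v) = -2*v^2 - 7*v + 2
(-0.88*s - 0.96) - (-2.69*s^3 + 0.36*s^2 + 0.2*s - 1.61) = 2.69*s^3 - 0.36*s^2 - 1.08*s + 0.65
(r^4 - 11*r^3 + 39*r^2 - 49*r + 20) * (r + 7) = r^5 - 4*r^4 - 38*r^3 + 224*r^2 - 323*r + 140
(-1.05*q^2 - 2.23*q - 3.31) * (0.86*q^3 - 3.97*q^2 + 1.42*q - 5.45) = -0.903*q^5 + 2.2507*q^4 + 4.5155*q^3 + 15.6966*q^2 + 7.4533*q + 18.0395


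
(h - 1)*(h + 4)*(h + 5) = h^3 + 8*h^2 + 11*h - 20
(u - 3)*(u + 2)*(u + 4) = u^3 + 3*u^2 - 10*u - 24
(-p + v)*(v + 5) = -p*v - 5*p + v^2 + 5*v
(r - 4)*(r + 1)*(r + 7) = r^3 + 4*r^2 - 25*r - 28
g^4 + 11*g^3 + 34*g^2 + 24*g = g*(g + 1)*(g + 4)*(g + 6)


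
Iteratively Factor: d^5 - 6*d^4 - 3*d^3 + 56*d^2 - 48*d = (d)*(d^4 - 6*d^3 - 3*d^2 + 56*d - 48) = d*(d - 4)*(d^3 - 2*d^2 - 11*d + 12) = d*(d - 4)*(d - 1)*(d^2 - d - 12) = d*(d - 4)^2*(d - 1)*(d + 3)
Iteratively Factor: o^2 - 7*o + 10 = (o - 5)*(o - 2)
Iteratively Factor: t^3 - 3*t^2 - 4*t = (t + 1)*(t^2 - 4*t) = t*(t + 1)*(t - 4)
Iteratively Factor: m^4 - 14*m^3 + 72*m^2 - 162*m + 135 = (m - 5)*(m^3 - 9*m^2 + 27*m - 27) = (m - 5)*(m - 3)*(m^2 - 6*m + 9) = (m - 5)*(m - 3)^2*(m - 3)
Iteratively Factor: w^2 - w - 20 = (w - 5)*(w + 4)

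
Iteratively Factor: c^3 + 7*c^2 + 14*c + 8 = (c + 4)*(c^2 + 3*c + 2) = (c + 1)*(c + 4)*(c + 2)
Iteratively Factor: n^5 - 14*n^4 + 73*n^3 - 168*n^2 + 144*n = (n - 4)*(n^4 - 10*n^3 + 33*n^2 - 36*n) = (n - 4)^2*(n^3 - 6*n^2 + 9*n) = (n - 4)^2*(n - 3)*(n^2 - 3*n) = n*(n - 4)^2*(n - 3)*(n - 3)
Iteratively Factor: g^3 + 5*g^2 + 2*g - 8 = (g - 1)*(g^2 + 6*g + 8) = (g - 1)*(g + 2)*(g + 4)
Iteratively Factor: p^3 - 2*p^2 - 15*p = (p - 5)*(p^2 + 3*p) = (p - 5)*(p + 3)*(p)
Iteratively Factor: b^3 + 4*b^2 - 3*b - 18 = (b + 3)*(b^2 + b - 6) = (b + 3)^2*(b - 2)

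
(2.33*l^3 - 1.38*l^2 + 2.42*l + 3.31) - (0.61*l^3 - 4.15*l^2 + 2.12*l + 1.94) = 1.72*l^3 + 2.77*l^2 + 0.3*l + 1.37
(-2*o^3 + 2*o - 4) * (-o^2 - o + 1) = 2*o^5 + 2*o^4 - 4*o^3 + 2*o^2 + 6*o - 4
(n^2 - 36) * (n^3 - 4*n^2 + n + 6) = n^5 - 4*n^4 - 35*n^3 + 150*n^2 - 36*n - 216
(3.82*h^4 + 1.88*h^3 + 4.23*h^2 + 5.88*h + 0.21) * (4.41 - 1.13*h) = -4.3166*h^5 + 14.7218*h^4 + 3.5109*h^3 + 12.0099*h^2 + 25.6935*h + 0.9261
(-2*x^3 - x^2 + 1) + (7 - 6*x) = -2*x^3 - x^2 - 6*x + 8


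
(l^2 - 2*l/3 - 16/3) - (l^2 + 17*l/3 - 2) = -19*l/3 - 10/3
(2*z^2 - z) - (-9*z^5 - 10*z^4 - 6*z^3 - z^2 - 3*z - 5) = 9*z^5 + 10*z^4 + 6*z^3 + 3*z^2 + 2*z + 5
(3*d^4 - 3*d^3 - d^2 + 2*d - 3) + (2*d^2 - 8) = 3*d^4 - 3*d^3 + d^2 + 2*d - 11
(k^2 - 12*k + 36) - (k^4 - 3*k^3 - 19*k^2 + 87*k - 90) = -k^4 + 3*k^3 + 20*k^2 - 99*k + 126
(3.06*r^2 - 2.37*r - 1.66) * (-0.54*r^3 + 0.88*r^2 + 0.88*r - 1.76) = -1.6524*r^5 + 3.9726*r^4 + 1.5036*r^3 - 8.932*r^2 + 2.7104*r + 2.9216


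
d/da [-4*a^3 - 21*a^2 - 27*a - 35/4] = -12*a^2 - 42*a - 27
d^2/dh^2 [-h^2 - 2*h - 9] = -2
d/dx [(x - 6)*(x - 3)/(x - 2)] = x*(x - 4)/(x^2 - 4*x + 4)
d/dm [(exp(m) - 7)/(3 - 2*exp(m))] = -11*exp(m)/(2*exp(m) - 3)^2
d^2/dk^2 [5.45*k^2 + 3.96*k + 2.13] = 10.9000000000000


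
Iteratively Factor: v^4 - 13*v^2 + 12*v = (v - 1)*(v^3 + v^2 - 12*v) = (v - 1)*(v + 4)*(v^2 - 3*v) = v*(v - 1)*(v + 4)*(v - 3)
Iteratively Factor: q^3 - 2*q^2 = (q)*(q^2 - 2*q) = q*(q - 2)*(q)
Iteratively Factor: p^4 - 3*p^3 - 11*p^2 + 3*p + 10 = (p - 1)*(p^3 - 2*p^2 - 13*p - 10) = (p - 5)*(p - 1)*(p^2 + 3*p + 2) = (p - 5)*(p - 1)*(p + 1)*(p + 2)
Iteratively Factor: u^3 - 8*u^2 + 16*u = (u - 4)*(u^2 - 4*u) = (u - 4)^2*(u)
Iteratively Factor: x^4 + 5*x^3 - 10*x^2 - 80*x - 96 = (x + 3)*(x^3 + 2*x^2 - 16*x - 32) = (x - 4)*(x + 3)*(x^2 + 6*x + 8) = (x - 4)*(x + 3)*(x + 4)*(x + 2)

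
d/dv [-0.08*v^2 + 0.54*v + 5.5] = 0.54 - 0.16*v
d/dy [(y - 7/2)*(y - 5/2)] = 2*y - 6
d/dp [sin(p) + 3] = cos(p)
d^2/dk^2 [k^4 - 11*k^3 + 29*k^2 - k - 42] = 12*k^2 - 66*k + 58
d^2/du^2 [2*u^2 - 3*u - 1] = 4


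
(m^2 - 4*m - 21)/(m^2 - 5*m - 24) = (m - 7)/(m - 8)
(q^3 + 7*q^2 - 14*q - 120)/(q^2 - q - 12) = (q^2 + 11*q + 30)/(q + 3)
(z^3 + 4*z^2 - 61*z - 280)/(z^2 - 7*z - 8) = (z^2 + 12*z + 35)/(z + 1)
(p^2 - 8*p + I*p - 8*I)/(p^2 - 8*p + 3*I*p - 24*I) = (p + I)/(p + 3*I)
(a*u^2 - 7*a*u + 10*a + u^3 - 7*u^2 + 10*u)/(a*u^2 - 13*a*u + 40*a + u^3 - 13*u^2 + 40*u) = (u - 2)/(u - 8)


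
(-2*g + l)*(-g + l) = 2*g^2 - 3*g*l + l^2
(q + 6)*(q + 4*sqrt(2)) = q^2 + 4*sqrt(2)*q + 6*q + 24*sqrt(2)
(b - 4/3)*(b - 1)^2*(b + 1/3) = b^4 - 3*b^3 + 23*b^2/9 - b/9 - 4/9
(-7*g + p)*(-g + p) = 7*g^2 - 8*g*p + p^2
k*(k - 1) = k^2 - k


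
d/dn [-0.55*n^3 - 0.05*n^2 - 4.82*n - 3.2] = -1.65*n^2 - 0.1*n - 4.82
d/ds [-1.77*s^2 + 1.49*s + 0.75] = 1.49 - 3.54*s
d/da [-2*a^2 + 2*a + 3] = 2 - 4*a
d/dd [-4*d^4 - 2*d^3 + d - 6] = -16*d^3 - 6*d^2 + 1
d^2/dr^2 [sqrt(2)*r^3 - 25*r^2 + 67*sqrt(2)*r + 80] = 6*sqrt(2)*r - 50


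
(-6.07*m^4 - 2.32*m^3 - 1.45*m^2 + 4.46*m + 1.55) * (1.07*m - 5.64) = -6.4949*m^5 + 31.7524*m^4 + 11.5333*m^3 + 12.9502*m^2 - 23.4959*m - 8.742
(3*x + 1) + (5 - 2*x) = x + 6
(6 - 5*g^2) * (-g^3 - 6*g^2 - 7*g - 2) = 5*g^5 + 30*g^4 + 29*g^3 - 26*g^2 - 42*g - 12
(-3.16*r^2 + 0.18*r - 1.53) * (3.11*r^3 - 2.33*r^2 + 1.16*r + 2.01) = -9.8276*r^5 + 7.9226*r^4 - 8.8433*r^3 - 2.5779*r^2 - 1.413*r - 3.0753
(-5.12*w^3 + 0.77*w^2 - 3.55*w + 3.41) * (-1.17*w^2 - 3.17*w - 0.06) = 5.9904*w^5 + 15.3295*w^4 + 2.0198*w^3 + 7.2176*w^2 - 10.5967*w - 0.2046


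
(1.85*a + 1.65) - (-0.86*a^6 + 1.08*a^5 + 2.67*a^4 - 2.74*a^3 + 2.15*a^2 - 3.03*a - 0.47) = 0.86*a^6 - 1.08*a^5 - 2.67*a^4 + 2.74*a^3 - 2.15*a^2 + 4.88*a + 2.12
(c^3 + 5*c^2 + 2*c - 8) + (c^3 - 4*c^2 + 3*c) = 2*c^3 + c^2 + 5*c - 8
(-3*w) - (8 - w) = -2*w - 8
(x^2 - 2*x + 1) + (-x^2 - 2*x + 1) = 2 - 4*x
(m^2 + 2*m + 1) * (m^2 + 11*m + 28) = m^4 + 13*m^3 + 51*m^2 + 67*m + 28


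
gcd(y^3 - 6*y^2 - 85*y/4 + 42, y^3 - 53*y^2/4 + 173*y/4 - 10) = y - 8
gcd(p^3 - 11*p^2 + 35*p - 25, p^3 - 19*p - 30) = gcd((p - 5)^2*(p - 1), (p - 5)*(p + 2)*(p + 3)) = p - 5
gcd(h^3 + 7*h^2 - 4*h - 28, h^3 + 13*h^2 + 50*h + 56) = h^2 + 9*h + 14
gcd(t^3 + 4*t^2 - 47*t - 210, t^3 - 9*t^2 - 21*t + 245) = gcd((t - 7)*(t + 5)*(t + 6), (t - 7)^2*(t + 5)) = t^2 - 2*t - 35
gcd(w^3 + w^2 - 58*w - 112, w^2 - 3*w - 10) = w + 2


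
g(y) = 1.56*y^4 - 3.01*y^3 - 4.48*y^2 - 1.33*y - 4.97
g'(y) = 6.24*y^3 - 9.03*y^2 - 8.96*y - 1.33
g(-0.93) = -4.02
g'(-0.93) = -5.83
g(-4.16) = 606.92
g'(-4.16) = -569.55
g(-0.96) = -3.83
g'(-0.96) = -6.57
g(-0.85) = -4.41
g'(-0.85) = -4.07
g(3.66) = 62.51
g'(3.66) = 150.85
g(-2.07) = 33.93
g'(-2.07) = -76.82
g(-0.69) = -4.84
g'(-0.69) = -1.50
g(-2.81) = 127.44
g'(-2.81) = -185.91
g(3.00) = -4.19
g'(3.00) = 59.00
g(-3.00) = 166.33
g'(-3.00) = -224.20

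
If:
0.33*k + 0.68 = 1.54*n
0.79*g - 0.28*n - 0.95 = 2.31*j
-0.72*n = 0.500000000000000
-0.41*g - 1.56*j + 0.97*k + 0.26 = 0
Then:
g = -4.63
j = -1.91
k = -5.30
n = -0.69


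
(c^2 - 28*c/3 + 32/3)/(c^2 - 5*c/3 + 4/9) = 3*(c - 8)/(3*c - 1)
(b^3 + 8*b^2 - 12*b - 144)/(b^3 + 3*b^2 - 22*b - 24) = (b + 6)/(b + 1)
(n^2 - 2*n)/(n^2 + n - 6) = n/(n + 3)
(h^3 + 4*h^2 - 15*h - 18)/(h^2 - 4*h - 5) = (h^2 + 3*h - 18)/(h - 5)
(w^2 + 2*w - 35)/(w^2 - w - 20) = (w + 7)/(w + 4)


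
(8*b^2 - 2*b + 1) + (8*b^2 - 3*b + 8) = 16*b^2 - 5*b + 9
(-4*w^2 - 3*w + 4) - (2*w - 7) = -4*w^2 - 5*w + 11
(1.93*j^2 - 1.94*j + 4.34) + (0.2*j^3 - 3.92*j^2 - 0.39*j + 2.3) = 0.2*j^3 - 1.99*j^2 - 2.33*j + 6.64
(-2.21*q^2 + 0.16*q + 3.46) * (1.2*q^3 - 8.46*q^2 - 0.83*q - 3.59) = -2.652*q^5 + 18.8886*q^4 + 4.6327*q^3 - 21.4705*q^2 - 3.4462*q - 12.4214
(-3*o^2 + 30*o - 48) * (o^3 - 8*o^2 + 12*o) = -3*o^5 + 54*o^4 - 324*o^3 + 744*o^2 - 576*o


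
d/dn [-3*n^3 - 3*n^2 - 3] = 3*n*(-3*n - 2)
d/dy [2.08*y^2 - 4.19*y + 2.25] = 4.16*y - 4.19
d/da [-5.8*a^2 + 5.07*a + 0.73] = 5.07 - 11.6*a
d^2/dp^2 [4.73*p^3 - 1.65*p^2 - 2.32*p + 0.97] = 28.38*p - 3.3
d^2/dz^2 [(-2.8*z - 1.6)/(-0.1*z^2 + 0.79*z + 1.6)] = ((4.104 - 1.68*z)*(-0.1*z^2 + 0.79*z + 1.6) - (0.2*z - 0.79)*(0.4*z - 1.58)*(2.8*z + 1.6))/(-0.1*z^2 + 0.79*z + 1.6)^3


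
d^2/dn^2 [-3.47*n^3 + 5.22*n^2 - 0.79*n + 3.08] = 10.44 - 20.82*n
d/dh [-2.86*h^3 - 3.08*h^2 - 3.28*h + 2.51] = -8.58*h^2 - 6.16*h - 3.28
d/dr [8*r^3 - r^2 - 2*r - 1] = 24*r^2 - 2*r - 2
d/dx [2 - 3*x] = -3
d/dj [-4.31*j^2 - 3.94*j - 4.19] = -8.62*j - 3.94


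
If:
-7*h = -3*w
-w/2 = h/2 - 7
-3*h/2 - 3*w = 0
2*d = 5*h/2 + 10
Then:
No Solution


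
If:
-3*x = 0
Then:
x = 0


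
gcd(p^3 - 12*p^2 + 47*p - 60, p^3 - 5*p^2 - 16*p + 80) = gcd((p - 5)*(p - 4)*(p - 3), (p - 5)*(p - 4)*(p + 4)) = p^2 - 9*p + 20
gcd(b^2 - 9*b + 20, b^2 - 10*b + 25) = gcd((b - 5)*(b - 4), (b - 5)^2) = b - 5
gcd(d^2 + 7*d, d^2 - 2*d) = d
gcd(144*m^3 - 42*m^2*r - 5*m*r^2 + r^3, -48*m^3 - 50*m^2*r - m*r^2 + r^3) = -48*m^2 - 2*m*r + r^2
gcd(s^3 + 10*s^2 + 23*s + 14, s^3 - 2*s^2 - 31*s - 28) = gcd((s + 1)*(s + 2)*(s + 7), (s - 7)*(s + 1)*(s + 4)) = s + 1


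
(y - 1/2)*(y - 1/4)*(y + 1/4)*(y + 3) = y^4 + 5*y^3/2 - 25*y^2/16 - 5*y/32 + 3/32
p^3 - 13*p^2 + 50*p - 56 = (p - 7)*(p - 4)*(p - 2)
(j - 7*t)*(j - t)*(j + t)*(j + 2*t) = j^4 - 5*j^3*t - 15*j^2*t^2 + 5*j*t^3 + 14*t^4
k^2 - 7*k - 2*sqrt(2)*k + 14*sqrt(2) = (k - 7)*(k - 2*sqrt(2))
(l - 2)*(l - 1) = l^2 - 3*l + 2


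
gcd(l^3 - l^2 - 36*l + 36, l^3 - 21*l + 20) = l - 1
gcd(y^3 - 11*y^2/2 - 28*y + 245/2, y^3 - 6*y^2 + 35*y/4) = y - 7/2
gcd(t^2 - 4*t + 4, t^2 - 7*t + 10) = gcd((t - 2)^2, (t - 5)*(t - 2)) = t - 2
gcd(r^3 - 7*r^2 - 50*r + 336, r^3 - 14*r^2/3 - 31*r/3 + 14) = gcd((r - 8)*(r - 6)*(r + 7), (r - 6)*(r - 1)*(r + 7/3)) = r - 6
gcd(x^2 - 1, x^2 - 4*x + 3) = x - 1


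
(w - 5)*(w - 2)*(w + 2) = w^3 - 5*w^2 - 4*w + 20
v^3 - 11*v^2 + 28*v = v*(v - 7)*(v - 4)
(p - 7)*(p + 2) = p^2 - 5*p - 14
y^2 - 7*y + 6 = (y - 6)*(y - 1)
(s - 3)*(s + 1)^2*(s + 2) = s^4 + s^3 - 7*s^2 - 13*s - 6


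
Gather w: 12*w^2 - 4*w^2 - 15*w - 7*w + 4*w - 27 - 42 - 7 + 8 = 8*w^2 - 18*w - 68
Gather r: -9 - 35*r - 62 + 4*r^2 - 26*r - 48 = 4*r^2 - 61*r - 119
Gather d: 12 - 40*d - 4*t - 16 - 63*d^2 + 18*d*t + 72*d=-63*d^2 + d*(18*t + 32) - 4*t - 4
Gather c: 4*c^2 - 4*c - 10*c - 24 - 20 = 4*c^2 - 14*c - 44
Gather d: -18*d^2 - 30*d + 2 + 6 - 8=-18*d^2 - 30*d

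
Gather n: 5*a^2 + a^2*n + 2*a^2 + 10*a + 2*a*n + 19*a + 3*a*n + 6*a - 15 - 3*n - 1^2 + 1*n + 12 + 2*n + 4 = 7*a^2 + 35*a + n*(a^2 + 5*a)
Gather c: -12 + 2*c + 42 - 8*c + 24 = 54 - 6*c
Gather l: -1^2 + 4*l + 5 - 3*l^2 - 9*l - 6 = -3*l^2 - 5*l - 2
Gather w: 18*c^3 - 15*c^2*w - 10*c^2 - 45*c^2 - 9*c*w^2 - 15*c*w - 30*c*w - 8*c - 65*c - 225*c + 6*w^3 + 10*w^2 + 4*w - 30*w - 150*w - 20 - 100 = 18*c^3 - 55*c^2 - 298*c + 6*w^3 + w^2*(10 - 9*c) + w*(-15*c^2 - 45*c - 176) - 120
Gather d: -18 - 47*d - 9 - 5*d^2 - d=-5*d^2 - 48*d - 27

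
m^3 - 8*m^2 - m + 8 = (m - 8)*(m - 1)*(m + 1)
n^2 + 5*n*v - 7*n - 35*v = (n - 7)*(n + 5*v)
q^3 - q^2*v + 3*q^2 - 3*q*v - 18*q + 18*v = (q - 3)*(q + 6)*(q - v)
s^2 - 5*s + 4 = (s - 4)*(s - 1)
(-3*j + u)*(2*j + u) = -6*j^2 - j*u + u^2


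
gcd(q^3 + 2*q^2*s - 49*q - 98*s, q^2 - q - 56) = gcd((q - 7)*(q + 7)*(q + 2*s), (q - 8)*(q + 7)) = q + 7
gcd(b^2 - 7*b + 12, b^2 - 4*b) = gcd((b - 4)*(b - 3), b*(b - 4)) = b - 4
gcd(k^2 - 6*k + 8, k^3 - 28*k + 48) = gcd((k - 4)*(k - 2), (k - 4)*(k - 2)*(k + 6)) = k^2 - 6*k + 8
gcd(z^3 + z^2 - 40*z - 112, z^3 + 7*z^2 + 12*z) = z + 4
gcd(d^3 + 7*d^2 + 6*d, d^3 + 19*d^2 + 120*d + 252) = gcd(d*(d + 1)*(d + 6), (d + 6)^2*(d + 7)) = d + 6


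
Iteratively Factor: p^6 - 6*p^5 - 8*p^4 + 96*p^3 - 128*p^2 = (p - 4)*(p^5 - 2*p^4 - 16*p^3 + 32*p^2) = p*(p - 4)*(p^4 - 2*p^3 - 16*p^2 + 32*p) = p*(p - 4)*(p + 4)*(p^3 - 6*p^2 + 8*p) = p*(p - 4)*(p - 2)*(p + 4)*(p^2 - 4*p) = p^2*(p - 4)*(p - 2)*(p + 4)*(p - 4)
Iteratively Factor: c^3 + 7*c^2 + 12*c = (c + 3)*(c^2 + 4*c) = (c + 3)*(c + 4)*(c)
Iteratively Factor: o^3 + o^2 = (o)*(o^2 + o) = o*(o + 1)*(o)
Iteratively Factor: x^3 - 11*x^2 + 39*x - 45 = (x - 5)*(x^2 - 6*x + 9) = (x - 5)*(x - 3)*(x - 3)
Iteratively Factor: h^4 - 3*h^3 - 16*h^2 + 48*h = (h - 4)*(h^3 + h^2 - 12*h) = (h - 4)*(h + 4)*(h^2 - 3*h) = (h - 4)*(h - 3)*(h + 4)*(h)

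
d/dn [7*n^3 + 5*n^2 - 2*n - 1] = 21*n^2 + 10*n - 2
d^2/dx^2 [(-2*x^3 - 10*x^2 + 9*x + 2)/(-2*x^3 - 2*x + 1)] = 4*(20*x^6 - 66*x^5 - 72*x^4 + 92*x^3 - 72*x^2 - 3*x - 8)/(8*x^9 + 24*x^7 - 12*x^6 + 24*x^5 - 24*x^4 + 14*x^3 - 12*x^2 + 6*x - 1)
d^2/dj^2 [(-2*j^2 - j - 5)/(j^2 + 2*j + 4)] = 6*(j^3 + 3*j^2 - 6*j - 8)/(j^6 + 6*j^5 + 24*j^4 + 56*j^3 + 96*j^2 + 96*j + 64)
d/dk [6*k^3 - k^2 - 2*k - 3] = 18*k^2 - 2*k - 2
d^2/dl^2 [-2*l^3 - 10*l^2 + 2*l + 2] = -12*l - 20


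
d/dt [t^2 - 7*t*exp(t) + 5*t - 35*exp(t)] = -7*t*exp(t) + 2*t - 42*exp(t) + 5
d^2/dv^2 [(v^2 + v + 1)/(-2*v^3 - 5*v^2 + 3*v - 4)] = 2*(-4*v^6 - 12*v^5 - 72*v^4 - 70*v^3 + 51*v^2 + 129*v - 17)/(8*v^9 + 60*v^8 + 114*v^7 - 7*v^6 + 69*v^5 + 291*v^4 - 291*v^3 + 348*v^2 - 144*v + 64)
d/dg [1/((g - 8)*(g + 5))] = (3 - 2*g)/(g^4 - 6*g^3 - 71*g^2 + 240*g + 1600)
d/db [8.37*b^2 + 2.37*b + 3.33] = 16.74*b + 2.37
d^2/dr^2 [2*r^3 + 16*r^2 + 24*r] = 12*r + 32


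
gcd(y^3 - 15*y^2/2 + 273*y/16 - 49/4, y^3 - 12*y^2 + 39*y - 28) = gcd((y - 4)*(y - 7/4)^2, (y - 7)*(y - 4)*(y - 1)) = y - 4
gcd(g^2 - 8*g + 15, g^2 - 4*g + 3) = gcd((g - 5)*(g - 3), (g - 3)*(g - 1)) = g - 3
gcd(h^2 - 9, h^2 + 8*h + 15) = h + 3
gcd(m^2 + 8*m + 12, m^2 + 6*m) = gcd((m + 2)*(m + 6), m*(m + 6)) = m + 6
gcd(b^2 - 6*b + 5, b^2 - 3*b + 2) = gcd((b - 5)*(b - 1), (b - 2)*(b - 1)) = b - 1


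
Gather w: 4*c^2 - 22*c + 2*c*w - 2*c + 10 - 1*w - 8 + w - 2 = 4*c^2 + 2*c*w - 24*c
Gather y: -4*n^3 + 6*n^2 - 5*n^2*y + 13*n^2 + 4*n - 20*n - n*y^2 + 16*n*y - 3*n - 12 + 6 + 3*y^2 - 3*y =-4*n^3 + 19*n^2 - 19*n + y^2*(3 - n) + y*(-5*n^2 + 16*n - 3) - 6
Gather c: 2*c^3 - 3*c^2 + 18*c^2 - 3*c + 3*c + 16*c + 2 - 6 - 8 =2*c^3 + 15*c^2 + 16*c - 12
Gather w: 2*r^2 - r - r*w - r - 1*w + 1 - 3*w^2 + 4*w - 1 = 2*r^2 - 2*r - 3*w^2 + w*(3 - r)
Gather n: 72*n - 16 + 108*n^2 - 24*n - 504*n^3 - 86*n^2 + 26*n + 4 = -504*n^3 + 22*n^2 + 74*n - 12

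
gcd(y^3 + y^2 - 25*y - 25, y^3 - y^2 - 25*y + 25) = y^2 - 25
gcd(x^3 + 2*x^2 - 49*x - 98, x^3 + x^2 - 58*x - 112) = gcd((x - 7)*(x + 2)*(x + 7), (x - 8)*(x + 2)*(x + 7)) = x^2 + 9*x + 14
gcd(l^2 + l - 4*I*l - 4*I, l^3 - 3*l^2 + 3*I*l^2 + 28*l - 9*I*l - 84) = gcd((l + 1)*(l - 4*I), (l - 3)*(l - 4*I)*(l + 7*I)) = l - 4*I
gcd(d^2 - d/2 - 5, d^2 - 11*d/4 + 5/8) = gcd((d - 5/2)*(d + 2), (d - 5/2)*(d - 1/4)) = d - 5/2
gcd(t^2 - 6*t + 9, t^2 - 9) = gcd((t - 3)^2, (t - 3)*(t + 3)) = t - 3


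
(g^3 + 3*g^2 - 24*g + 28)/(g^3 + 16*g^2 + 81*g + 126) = (g^2 - 4*g + 4)/(g^2 + 9*g + 18)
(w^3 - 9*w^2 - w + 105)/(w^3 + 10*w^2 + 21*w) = (w^2 - 12*w + 35)/(w*(w + 7))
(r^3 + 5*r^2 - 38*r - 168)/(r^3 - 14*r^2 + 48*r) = (r^2 + 11*r + 28)/(r*(r - 8))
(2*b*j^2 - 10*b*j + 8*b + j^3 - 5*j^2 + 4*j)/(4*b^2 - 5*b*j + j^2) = (2*b*j^2 - 10*b*j + 8*b + j^3 - 5*j^2 + 4*j)/(4*b^2 - 5*b*j + j^2)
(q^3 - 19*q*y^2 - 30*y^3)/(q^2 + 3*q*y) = q - 3*y - 10*y^2/q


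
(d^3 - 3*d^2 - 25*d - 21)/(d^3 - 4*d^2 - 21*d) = (d + 1)/d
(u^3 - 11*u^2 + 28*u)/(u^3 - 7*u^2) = (u - 4)/u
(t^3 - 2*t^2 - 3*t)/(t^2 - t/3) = 3*(t^2 - 2*t - 3)/(3*t - 1)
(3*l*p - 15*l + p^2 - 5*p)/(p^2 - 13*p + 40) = (3*l + p)/(p - 8)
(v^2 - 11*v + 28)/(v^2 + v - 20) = (v - 7)/(v + 5)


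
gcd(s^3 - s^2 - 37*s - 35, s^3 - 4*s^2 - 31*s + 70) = s^2 - 2*s - 35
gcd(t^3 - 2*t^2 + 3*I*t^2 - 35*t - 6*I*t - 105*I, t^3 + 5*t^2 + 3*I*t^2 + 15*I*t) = t^2 + t*(5 + 3*I) + 15*I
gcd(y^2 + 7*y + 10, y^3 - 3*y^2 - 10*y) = y + 2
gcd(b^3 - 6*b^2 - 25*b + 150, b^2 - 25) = b^2 - 25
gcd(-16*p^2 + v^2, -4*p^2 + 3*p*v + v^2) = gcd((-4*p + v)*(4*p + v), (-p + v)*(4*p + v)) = 4*p + v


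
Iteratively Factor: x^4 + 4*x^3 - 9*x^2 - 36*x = (x - 3)*(x^3 + 7*x^2 + 12*x) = x*(x - 3)*(x^2 + 7*x + 12) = x*(x - 3)*(x + 3)*(x + 4)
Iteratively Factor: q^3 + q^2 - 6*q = (q)*(q^2 + q - 6) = q*(q - 2)*(q + 3)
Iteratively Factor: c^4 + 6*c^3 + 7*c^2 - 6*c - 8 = (c + 1)*(c^3 + 5*c^2 + 2*c - 8) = (c + 1)*(c + 4)*(c^2 + c - 2) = (c + 1)*(c + 2)*(c + 4)*(c - 1)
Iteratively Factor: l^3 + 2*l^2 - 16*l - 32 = (l + 2)*(l^2 - 16) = (l - 4)*(l + 2)*(l + 4)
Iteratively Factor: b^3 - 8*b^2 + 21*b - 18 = (b - 3)*(b^2 - 5*b + 6) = (b - 3)*(b - 2)*(b - 3)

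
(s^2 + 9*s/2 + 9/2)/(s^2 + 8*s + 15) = (s + 3/2)/(s + 5)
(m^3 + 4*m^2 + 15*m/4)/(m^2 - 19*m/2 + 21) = m*(4*m^2 + 16*m + 15)/(2*(2*m^2 - 19*m + 42))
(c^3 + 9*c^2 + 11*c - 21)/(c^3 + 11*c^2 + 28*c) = (c^2 + 2*c - 3)/(c*(c + 4))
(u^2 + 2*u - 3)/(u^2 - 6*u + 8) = (u^2 + 2*u - 3)/(u^2 - 6*u + 8)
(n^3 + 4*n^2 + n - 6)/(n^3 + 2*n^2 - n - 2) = (n + 3)/(n + 1)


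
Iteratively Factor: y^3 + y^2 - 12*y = (y - 3)*(y^2 + 4*y) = y*(y - 3)*(y + 4)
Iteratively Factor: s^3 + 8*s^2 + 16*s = (s + 4)*(s^2 + 4*s) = (s + 4)^2*(s)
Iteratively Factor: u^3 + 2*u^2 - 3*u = (u)*(u^2 + 2*u - 3) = u*(u - 1)*(u + 3)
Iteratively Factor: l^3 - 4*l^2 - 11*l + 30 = (l + 3)*(l^2 - 7*l + 10) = (l - 5)*(l + 3)*(l - 2)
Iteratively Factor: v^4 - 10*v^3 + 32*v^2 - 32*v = (v - 4)*(v^3 - 6*v^2 + 8*v) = (v - 4)^2*(v^2 - 2*v) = (v - 4)^2*(v - 2)*(v)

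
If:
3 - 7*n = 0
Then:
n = 3/7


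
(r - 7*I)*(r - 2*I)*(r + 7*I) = r^3 - 2*I*r^2 + 49*r - 98*I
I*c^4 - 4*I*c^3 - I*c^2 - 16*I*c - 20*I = (c - 5)*(c - 2*I)*(c + 2*I)*(I*c + I)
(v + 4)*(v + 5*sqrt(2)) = v^2 + 4*v + 5*sqrt(2)*v + 20*sqrt(2)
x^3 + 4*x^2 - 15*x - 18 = (x - 3)*(x + 1)*(x + 6)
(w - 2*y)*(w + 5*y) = w^2 + 3*w*y - 10*y^2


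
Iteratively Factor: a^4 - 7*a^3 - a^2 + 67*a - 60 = (a - 5)*(a^3 - 2*a^2 - 11*a + 12) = (a - 5)*(a - 1)*(a^2 - a - 12) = (a - 5)*(a - 4)*(a - 1)*(a + 3)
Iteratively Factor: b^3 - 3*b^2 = (b)*(b^2 - 3*b) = b*(b - 3)*(b)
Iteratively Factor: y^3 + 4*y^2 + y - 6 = (y + 2)*(y^2 + 2*y - 3) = (y - 1)*(y + 2)*(y + 3)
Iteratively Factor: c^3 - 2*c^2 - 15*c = (c + 3)*(c^2 - 5*c) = c*(c + 3)*(c - 5)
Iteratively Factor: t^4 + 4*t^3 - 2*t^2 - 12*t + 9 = (t + 3)*(t^3 + t^2 - 5*t + 3) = (t - 1)*(t + 3)*(t^2 + 2*t - 3) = (t - 1)*(t + 3)^2*(t - 1)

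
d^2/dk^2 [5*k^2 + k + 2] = 10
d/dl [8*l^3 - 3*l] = 24*l^2 - 3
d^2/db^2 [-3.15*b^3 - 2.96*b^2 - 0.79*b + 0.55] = -18.9*b - 5.92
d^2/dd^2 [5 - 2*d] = 0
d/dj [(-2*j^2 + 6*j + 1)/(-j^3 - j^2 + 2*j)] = (-2*j^4 + 12*j^3 + 5*j^2 + 2*j - 2)/(j^2*(j^4 + 2*j^3 - 3*j^2 - 4*j + 4))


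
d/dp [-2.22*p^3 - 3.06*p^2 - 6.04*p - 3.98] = -6.66*p^2 - 6.12*p - 6.04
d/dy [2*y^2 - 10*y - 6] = 4*y - 10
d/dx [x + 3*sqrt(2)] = 1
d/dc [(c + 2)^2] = 2*c + 4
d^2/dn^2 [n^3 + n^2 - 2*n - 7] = 6*n + 2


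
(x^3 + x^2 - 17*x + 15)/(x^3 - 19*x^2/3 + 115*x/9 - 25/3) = 9*(x^2 + 4*x - 5)/(9*x^2 - 30*x + 25)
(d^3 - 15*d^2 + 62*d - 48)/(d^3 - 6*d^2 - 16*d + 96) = (d^2 - 9*d + 8)/(d^2 - 16)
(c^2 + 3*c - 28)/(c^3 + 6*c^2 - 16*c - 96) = (c + 7)/(c^2 + 10*c + 24)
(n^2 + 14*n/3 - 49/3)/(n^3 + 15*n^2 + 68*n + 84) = (n - 7/3)/(n^2 + 8*n + 12)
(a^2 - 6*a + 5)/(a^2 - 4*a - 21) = (-a^2 + 6*a - 5)/(-a^2 + 4*a + 21)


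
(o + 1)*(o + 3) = o^2 + 4*o + 3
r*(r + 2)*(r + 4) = r^3 + 6*r^2 + 8*r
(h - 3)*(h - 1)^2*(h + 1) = h^4 - 4*h^3 + 2*h^2 + 4*h - 3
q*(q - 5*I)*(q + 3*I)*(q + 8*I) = q^4 + 6*I*q^3 + 31*q^2 + 120*I*q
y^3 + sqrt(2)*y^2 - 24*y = y*(y - 3*sqrt(2))*(y + 4*sqrt(2))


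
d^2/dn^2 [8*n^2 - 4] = 16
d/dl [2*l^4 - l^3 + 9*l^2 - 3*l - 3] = 8*l^3 - 3*l^2 + 18*l - 3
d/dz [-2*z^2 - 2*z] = -4*z - 2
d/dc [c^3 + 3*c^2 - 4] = 3*c*(c + 2)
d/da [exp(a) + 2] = exp(a)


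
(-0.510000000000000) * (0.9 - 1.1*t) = 0.561*t - 0.459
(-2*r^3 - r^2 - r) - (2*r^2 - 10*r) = -2*r^3 - 3*r^2 + 9*r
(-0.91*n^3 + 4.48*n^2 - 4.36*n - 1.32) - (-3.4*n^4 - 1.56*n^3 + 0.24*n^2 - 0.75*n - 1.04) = 3.4*n^4 + 0.65*n^3 + 4.24*n^2 - 3.61*n - 0.28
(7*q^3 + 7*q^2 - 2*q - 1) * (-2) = -14*q^3 - 14*q^2 + 4*q + 2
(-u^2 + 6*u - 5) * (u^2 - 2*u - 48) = -u^4 + 8*u^3 + 31*u^2 - 278*u + 240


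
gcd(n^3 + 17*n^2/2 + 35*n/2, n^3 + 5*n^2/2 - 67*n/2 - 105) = n^2 + 17*n/2 + 35/2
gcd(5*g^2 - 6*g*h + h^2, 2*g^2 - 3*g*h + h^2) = g - h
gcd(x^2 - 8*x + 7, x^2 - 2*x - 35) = x - 7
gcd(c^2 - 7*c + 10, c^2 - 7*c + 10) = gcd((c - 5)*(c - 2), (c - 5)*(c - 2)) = c^2 - 7*c + 10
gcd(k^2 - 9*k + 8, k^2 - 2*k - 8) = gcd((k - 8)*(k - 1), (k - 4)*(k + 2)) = 1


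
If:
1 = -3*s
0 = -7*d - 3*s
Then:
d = 1/7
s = -1/3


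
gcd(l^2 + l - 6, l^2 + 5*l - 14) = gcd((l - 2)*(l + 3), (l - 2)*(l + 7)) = l - 2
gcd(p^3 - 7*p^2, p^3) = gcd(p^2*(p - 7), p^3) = p^2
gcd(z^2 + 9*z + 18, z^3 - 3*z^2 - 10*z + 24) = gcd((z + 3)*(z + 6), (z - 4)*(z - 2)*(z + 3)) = z + 3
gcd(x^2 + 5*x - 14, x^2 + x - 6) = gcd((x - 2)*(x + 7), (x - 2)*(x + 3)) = x - 2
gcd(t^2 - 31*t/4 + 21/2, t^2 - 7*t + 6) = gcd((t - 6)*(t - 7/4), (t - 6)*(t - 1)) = t - 6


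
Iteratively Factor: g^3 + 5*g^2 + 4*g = (g + 4)*(g^2 + g) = g*(g + 4)*(g + 1)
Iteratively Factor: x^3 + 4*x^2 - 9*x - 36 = (x - 3)*(x^2 + 7*x + 12) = (x - 3)*(x + 4)*(x + 3)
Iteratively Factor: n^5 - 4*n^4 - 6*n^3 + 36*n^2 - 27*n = (n - 3)*(n^4 - n^3 - 9*n^2 + 9*n) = (n - 3)^2*(n^3 + 2*n^2 - 3*n) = (n - 3)^2*(n - 1)*(n^2 + 3*n) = n*(n - 3)^2*(n - 1)*(n + 3)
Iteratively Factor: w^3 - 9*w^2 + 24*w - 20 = (w - 2)*(w^2 - 7*w + 10) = (w - 2)^2*(w - 5)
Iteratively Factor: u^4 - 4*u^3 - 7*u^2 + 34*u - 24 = (u - 1)*(u^3 - 3*u^2 - 10*u + 24) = (u - 2)*(u - 1)*(u^2 - u - 12) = (u - 2)*(u - 1)*(u + 3)*(u - 4)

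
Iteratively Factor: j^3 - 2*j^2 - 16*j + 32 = (j + 4)*(j^2 - 6*j + 8) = (j - 2)*(j + 4)*(j - 4)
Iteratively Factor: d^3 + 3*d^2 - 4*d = (d - 1)*(d^2 + 4*d) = (d - 1)*(d + 4)*(d)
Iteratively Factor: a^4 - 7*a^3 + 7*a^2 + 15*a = (a)*(a^3 - 7*a^2 + 7*a + 15) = a*(a + 1)*(a^2 - 8*a + 15) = a*(a - 5)*(a + 1)*(a - 3)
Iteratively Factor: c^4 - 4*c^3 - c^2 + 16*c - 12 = (c - 1)*(c^3 - 3*c^2 - 4*c + 12) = (c - 1)*(c + 2)*(c^2 - 5*c + 6) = (c - 2)*(c - 1)*(c + 2)*(c - 3)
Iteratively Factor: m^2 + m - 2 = (m - 1)*(m + 2)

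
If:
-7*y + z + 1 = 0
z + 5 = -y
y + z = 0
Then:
No Solution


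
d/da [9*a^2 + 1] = 18*a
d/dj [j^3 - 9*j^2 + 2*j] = 3*j^2 - 18*j + 2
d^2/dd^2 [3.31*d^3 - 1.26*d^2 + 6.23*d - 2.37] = 19.86*d - 2.52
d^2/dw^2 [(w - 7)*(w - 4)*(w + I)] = 6*w - 22 + 2*I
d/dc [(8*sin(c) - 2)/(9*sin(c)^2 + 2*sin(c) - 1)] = 4*(-18*sin(c)^2 + 9*sin(c) - 1)*cos(c)/(9*sin(c)^2 + 2*sin(c) - 1)^2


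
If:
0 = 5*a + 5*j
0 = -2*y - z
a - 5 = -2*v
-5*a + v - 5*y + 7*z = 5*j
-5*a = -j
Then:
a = 0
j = 0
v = 5/2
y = 5/38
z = -5/19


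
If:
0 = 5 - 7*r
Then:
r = 5/7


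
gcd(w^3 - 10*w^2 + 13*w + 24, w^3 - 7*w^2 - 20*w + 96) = w^2 - 11*w + 24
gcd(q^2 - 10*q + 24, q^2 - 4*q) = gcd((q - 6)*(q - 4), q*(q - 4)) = q - 4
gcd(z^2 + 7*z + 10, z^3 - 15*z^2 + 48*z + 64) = 1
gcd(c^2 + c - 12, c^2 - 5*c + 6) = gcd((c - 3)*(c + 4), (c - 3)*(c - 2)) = c - 3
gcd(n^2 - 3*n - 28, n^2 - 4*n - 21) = n - 7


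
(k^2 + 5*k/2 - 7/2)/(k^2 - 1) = (k + 7/2)/(k + 1)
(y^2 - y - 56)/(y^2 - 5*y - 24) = (y + 7)/(y + 3)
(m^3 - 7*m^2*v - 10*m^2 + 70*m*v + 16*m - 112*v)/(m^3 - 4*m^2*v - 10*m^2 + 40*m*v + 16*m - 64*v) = (-m + 7*v)/(-m + 4*v)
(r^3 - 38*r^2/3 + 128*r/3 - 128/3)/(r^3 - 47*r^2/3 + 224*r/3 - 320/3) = (r - 2)/(r - 5)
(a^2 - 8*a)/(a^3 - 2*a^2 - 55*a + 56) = a/(a^2 + 6*a - 7)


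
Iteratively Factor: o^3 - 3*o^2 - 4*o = (o)*(o^2 - 3*o - 4) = o*(o - 4)*(o + 1)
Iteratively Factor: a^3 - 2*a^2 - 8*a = (a)*(a^2 - 2*a - 8) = a*(a - 4)*(a + 2)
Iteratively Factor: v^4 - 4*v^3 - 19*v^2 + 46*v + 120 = (v - 5)*(v^3 + v^2 - 14*v - 24) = (v - 5)*(v - 4)*(v^2 + 5*v + 6) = (v - 5)*(v - 4)*(v + 2)*(v + 3)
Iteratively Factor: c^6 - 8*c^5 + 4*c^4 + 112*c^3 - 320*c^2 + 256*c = (c + 4)*(c^5 - 12*c^4 + 52*c^3 - 96*c^2 + 64*c) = (c - 2)*(c + 4)*(c^4 - 10*c^3 + 32*c^2 - 32*c) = (c - 2)^2*(c + 4)*(c^3 - 8*c^2 + 16*c) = c*(c - 2)^2*(c + 4)*(c^2 - 8*c + 16) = c*(c - 4)*(c - 2)^2*(c + 4)*(c - 4)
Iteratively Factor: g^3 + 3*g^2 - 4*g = (g - 1)*(g^2 + 4*g) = g*(g - 1)*(g + 4)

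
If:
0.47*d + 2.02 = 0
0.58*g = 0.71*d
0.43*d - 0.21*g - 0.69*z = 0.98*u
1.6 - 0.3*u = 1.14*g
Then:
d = -4.30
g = -5.26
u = 25.33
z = -37.05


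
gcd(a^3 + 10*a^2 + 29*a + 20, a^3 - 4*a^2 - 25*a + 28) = a + 4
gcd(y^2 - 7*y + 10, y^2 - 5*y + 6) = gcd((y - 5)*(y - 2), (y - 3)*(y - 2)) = y - 2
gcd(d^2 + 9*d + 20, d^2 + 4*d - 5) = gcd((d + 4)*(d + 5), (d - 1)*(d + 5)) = d + 5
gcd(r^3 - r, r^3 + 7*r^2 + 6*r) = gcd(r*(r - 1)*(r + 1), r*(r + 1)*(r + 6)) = r^2 + r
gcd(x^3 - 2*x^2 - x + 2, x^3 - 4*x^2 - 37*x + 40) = x - 1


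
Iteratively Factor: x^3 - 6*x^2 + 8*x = (x - 4)*(x^2 - 2*x) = x*(x - 4)*(x - 2)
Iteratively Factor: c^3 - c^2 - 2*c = (c - 2)*(c^2 + c) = (c - 2)*(c + 1)*(c)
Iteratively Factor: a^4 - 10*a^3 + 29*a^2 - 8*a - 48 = (a - 3)*(a^3 - 7*a^2 + 8*a + 16) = (a - 3)*(a + 1)*(a^2 - 8*a + 16) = (a - 4)*(a - 3)*(a + 1)*(a - 4)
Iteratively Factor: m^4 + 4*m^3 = (m + 4)*(m^3) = m*(m + 4)*(m^2) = m^2*(m + 4)*(m)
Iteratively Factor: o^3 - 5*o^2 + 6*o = (o)*(o^2 - 5*o + 6) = o*(o - 2)*(o - 3)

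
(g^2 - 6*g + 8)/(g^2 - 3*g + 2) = (g - 4)/(g - 1)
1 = 1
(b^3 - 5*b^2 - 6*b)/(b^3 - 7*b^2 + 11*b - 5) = b*(b^2 - 5*b - 6)/(b^3 - 7*b^2 + 11*b - 5)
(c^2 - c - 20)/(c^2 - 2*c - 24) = (c - 5)/(c - 6)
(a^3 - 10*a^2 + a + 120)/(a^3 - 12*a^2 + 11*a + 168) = (a - 5)/(a - 7)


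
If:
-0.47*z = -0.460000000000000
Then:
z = 0.98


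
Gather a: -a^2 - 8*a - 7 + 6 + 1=-a^2 - 8*a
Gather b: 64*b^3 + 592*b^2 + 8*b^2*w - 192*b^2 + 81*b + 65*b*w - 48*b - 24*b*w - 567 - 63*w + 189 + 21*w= 64*b^3 + b^2*(8*w + 400) + b*(41*w + 33) - 42*w - 378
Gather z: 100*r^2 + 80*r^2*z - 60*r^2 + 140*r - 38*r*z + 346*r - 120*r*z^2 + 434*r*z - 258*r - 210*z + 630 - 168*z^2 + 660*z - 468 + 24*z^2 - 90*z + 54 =40*r^2 + 228*r + z^2*(-120*r - 144) + z*(80*r^2 + 396*r + 360) + 216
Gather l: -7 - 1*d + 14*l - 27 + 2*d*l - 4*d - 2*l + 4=-5*d + l*(2*d + 12) - 30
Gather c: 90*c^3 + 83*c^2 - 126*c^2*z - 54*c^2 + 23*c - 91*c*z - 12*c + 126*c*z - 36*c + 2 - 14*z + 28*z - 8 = 90*c^3 + c^2*(29 - 126*z) + c*(35*z - 25) + 14*z - 6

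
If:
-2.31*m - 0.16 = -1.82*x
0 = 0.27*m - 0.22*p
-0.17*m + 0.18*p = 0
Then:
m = 0.00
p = 0.00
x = 0.09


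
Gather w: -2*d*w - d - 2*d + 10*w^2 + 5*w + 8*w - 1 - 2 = -3*d + 10*w^2 + w*(13 - 2*d) - 3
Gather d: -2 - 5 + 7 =0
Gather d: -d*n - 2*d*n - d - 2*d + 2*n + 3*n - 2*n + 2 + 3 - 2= d*(-3*n - 3) + 3*n + 3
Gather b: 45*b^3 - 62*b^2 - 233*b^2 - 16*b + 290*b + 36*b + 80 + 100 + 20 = 45*b^3 - 295*b^2 + 310*b + 200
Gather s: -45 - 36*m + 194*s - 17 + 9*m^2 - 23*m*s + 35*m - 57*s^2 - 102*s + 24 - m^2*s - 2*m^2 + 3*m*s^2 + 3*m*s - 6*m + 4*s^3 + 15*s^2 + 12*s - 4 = 7*m^2 - 7*m + 4*s^3 + s^2*(3*m - 42) + s*(-m^2 - 20*m + 104) - 42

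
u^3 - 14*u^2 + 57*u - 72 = (u - 8)*(u - 3)^2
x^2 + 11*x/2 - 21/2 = (x - 3/2)*(x + 7)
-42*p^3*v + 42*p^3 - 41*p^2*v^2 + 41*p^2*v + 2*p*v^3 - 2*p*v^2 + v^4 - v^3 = (-6*p + v)*(p + v)*(7*p + v)*(v - 1)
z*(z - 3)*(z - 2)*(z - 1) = z^4 - 6*z^3 + 11*z^2 - 6*z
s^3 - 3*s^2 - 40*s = s*(s - 8)*(s + 5)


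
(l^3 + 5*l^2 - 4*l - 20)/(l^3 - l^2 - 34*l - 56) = (l^2 + 3*l - 10)/(l^2 - 3*l - 28)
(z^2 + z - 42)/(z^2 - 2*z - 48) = (-z^2 - z + 42)/(-z^2 + 2*z + 48)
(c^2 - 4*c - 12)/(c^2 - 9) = (c^2 - 4*c - 12)/(c^2 - 9)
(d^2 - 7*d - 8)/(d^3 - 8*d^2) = (d + 1)/d^2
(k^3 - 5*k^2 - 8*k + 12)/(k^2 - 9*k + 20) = (k^3 - 5*k^2 - 8*k + 12)/(k^2 - 9*k + 20)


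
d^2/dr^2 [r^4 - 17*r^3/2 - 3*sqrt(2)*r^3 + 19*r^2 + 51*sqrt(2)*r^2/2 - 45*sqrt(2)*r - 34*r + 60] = 12*r^2 - 51*r - 18*sqrt(2)*r + 38 + 51*sqrt(2)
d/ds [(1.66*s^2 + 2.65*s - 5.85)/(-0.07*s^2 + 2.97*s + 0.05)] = (5.1157*s^2 - 0.653*s + 17.507)/(0.0049*s^4 - 0.4158*s^3 + 8.8139*s^2 + 0.297*s + 0.0025)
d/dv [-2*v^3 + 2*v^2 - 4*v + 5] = -6*v^2 + 4*v - 4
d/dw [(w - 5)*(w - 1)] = 2*w - 6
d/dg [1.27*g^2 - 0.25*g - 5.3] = 2.54*g - 0.25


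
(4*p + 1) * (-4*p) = -16*p^2 - 4*p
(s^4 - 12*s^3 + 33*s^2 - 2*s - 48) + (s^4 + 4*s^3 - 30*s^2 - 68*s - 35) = 2*s^4 - 8*s^3 + 3*s^2 - 70*s - 83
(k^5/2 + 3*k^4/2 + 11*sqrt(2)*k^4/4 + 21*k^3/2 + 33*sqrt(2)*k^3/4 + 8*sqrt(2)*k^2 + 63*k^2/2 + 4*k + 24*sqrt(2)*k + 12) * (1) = k^5/2 + 3*k^4/2 + 11*sqrt(2)*k^4/4 + 21*k^3/2 + 33*sqrt(2)*k^3/4 + 8*sqrt(2)*k^2 + 63*k^2/2 + 4*k + 24*sqrt(2)*k + 12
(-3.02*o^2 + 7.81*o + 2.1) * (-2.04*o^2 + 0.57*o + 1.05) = 6.1608*o^4 - 17.6538*o^3 - 3.0033*o^2 + 9.3975*o + 2.205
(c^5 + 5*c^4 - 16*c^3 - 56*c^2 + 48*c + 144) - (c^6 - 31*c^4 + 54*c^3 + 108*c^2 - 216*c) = -c^6 + c^5 + 36*c^4 - 70*c^3 - 164*c^2 + 264*c + 144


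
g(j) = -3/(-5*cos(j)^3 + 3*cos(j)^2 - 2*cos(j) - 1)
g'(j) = -3*(-15*sin(j)*cos(j)^2 + 6*sin(j)*cos(j) - 2*sin(j))/(-5*cos(j)^3 + 3*cos(j)^2 - 2*cos(j) - 1)^2 = 3*(15*cos(j)^2 - 6*cos(j) + 2)*sin(j)/(5*cos(j)^3 - 3*cos(j)^2 + 2*cos(j) + 1)^2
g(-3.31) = -0.35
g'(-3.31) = 0.15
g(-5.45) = 1.20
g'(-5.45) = 1.67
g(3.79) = -0.60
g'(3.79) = -1.17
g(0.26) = 0.65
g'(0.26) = 0.37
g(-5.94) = 0.68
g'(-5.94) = 0.50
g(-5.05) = 1.98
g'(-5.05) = 2.05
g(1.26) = 2.04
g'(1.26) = 2.06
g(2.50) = -0.59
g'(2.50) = 1.13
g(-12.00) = 0.84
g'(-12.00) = 0.97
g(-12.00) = 0.84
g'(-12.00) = 0.97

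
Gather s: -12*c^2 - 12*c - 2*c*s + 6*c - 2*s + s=-12*c^2 - 6*c + s*(-2*c - 1)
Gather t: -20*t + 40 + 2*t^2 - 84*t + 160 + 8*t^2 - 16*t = 10*t^2 - 120*t + 200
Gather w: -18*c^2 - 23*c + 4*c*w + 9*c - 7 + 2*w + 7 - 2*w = -18*c^2 + 4*c*w - 14*c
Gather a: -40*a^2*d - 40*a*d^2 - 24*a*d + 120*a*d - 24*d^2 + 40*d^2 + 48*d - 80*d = -40*a^2*d + a*(-40*d^2 + 96*d) + 16*d^2 - 32*d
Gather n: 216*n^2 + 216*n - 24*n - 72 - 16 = 216*n^2 + 192*n - 88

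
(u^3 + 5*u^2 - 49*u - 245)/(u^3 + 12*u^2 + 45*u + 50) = (u^2 - 49)/(u^2 + 7*u + 10)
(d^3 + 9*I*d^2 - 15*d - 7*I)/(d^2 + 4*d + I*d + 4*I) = (d^2 + 8*I*d - 7)/(d + 4)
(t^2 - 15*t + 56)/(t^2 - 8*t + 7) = (t - 8)/(t - 1)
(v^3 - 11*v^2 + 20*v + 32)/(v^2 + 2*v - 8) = (v^3 - 11*v^2 + 20*v + 32)/(v^2 + 2*v - 8)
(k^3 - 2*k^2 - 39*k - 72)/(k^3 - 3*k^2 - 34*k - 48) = (k + 3)/(k + 2)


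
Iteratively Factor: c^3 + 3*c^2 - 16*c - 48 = (c + 4)*(c^2 - c - 12) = (c - 4)*(c + 4)*(c + 3)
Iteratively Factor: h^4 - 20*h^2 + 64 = (h + 4)*(h^3 - 4*h^2 - 4*h + 16) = (h + 2)*(h + 4)*(h^2 - 6*h + 8) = (h - 2)*(h + 2)*(h + 4)*(h - 4)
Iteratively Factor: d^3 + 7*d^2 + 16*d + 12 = (d + 2)*(d^2 + 5*d + 6) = (d + 2)^2*(d + 3)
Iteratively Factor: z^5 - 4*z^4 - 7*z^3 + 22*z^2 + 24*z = (z)*(z^4 - 4*z^3 - 7*z^2 + 22*z + 24) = z*(z + 2)*(z^3 - 6*z^2 + 5*z + 12) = z*(z - 3)*(z + 2)*(z^2 - 3*z - 4) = z*(z - 4)*(z - 3)*(z + 2)*(z + 1)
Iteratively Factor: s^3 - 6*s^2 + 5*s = (s - 1)*(s^2 - 5*s) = (s - 5)*(s - 1)*(s)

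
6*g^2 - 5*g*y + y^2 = (-3*g + y)*(-2*g + y)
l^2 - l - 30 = (l - 6)*(l + 5)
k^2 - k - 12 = (k - 4)*(k + 3)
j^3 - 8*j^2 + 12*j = j*(j - 6)*(j - 2)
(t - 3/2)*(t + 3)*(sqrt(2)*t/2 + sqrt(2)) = sqrt(2)*t^3/2 + 7*sqrt(2)*t^2/4 - 3*sqrt(2)*t/4 - 9*sqrt(2)/2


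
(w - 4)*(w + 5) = w^2 + w - 20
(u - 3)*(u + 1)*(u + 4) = u^3 + 2*u^2 - 11*u - 12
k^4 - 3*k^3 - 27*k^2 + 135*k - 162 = (k - 3)^3*(k + 6)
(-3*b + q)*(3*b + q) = -9*b^2 + q^2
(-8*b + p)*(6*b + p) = -48*b^2 - 2*b*p + p^2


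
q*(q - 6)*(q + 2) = q^3 - 4*q^2 - 12*q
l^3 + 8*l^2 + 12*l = l*(l + 2)*(l + 6)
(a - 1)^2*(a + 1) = a^3 - a^2 - a + 1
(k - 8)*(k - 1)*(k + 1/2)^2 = k^4 - 8*k^3 - 3*k^2/4 + 23*k/4 + 2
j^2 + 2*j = j*(j + 2)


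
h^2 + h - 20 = (h - 4)*(h + 5)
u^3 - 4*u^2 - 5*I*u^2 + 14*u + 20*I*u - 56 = (u - 4)*(u - 7*I)*(u + 2*I)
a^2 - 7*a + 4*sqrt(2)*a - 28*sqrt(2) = (a - 7)*(a + 4*sqrt(2))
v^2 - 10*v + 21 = (v - 7)*(v - 3)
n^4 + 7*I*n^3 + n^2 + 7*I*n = n*(n - I)*(n + I)*(n + 7*I)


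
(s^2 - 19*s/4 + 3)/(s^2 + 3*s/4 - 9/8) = 2*(s - 4)/(2*s + 3)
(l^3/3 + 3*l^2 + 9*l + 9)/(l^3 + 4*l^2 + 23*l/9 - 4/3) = 3*(l^2 + 6*l + 9)/(9*l^2 + 9*l - 4)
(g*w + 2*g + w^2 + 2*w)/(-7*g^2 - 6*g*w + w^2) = (w + 2)/(-7*g + w)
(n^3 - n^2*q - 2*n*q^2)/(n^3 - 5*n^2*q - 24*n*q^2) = (-n^2 + n*q + 2*q^2)/(-n^2 + 5*n*q + 24*q^2)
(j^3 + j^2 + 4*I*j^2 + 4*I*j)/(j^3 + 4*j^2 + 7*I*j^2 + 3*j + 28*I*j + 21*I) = j*(j + 4*I)/(j^2 + j*(3 + 7*I) + 21*I)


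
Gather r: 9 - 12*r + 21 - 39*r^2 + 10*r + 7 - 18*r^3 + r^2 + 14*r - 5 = -18*r^3 - 38*r^2 + 12*r + 32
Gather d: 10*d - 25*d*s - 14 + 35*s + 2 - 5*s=d*(10 - 25*s) + 30*s - 12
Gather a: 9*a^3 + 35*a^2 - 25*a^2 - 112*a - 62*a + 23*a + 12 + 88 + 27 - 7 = 9*a^3 + 10*a^2 - 151*a + 120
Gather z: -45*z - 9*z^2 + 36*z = -9*z^2 - 9*z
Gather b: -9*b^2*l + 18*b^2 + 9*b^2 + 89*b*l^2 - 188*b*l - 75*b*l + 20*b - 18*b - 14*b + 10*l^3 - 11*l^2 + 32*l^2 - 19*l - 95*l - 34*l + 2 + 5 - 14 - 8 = b^2*(27 - 9*l) + b*(89*l^2 - 263*l - 12) + 10*l^3 + 21*l^2 - 148*l - 15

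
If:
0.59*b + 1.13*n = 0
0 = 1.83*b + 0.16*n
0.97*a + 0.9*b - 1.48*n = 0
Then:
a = 0.00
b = 0.00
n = 0.00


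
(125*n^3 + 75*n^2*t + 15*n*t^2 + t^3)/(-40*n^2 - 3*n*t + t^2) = (25*n^2 + 10*n*t + t^2)/(-8*n + t)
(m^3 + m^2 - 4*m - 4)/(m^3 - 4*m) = (m + 1)/m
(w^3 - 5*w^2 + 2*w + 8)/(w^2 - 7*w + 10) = (w^2 - 3*w - 4)/(w - 5)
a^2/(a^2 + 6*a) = a/(a + 6)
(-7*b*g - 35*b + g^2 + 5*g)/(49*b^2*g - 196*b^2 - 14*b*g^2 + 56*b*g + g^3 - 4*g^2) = (-g - 5)/(7*b*g - 28*b - g^2 + 4*g)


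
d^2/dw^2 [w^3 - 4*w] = 6*w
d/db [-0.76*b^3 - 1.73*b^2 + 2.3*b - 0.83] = -2.28*b^2 - 3.46*b + 2.3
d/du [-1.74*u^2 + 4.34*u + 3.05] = 4.34 - 3.48*u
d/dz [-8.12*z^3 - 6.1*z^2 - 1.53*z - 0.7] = -24.36*z^2 - 12.2*z - 1.53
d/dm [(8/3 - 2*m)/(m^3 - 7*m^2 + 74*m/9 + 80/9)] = 6*(54*m^3 - 297*m^2 + 504*m - 536)/(81*m^6 - 1134*m^5 + 5301*m^4 - 7884*m^3 - 4604*m^2 + 11840*m + 6400)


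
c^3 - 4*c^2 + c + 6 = (c - 3)*(c - 2)*(c + 1)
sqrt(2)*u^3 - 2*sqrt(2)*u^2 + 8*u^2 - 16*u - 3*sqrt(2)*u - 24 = (u - 3)*(u + 4*sqrt(2))*(sqrt(2)*u + sqrt(2))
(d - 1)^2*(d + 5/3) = d^3 - d^2/3 - 7*d/3 + 5/3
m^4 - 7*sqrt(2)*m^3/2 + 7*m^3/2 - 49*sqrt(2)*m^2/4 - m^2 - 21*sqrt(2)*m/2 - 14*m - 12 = (m + 3/2)*(m + 2)*(m - 4*sqrt(2))*(m + sqrt(2)/2)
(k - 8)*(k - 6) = k^2 - 14*k + 48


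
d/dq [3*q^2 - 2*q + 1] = 6*q - 2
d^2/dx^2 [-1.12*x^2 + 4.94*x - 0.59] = -2.24000000000000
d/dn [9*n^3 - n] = 27*n^2 - 1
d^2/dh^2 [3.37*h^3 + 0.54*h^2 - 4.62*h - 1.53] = 20.22*h + 1.08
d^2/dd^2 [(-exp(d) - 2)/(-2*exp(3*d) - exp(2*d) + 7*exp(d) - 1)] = (16*exp(6*d) + 78*exp(5*d) + 101*exp(4*d) - 67*exp(3*d) - 84*exp(2*d) + 97*exp(d) + 15)*exp(d)/(8*exp(9*d) + 12*exp(8*d) - 78*exp(7*d) - 71*exp(6*d) + 285*exp(5*d) + 66*exp(4*d) - 379*exp(3*d) + 150*exp(2*d) - 21*exp(d) + 1)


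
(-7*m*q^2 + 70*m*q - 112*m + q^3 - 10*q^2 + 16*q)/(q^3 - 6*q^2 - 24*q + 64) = (-7*m + q)/(q + 4)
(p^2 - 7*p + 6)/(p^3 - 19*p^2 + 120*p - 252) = (p - 1)/(p^2 - 13*p + 42)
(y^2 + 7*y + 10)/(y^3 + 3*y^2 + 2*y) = (y + 5)/(y*(y + 1))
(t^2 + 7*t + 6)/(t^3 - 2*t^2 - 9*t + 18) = (t^2 + 7*t + 6)/(t^3 - 2*t^2 - 9*t + 18)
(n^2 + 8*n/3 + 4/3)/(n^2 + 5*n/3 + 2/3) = (n + 2)/(n + 1)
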